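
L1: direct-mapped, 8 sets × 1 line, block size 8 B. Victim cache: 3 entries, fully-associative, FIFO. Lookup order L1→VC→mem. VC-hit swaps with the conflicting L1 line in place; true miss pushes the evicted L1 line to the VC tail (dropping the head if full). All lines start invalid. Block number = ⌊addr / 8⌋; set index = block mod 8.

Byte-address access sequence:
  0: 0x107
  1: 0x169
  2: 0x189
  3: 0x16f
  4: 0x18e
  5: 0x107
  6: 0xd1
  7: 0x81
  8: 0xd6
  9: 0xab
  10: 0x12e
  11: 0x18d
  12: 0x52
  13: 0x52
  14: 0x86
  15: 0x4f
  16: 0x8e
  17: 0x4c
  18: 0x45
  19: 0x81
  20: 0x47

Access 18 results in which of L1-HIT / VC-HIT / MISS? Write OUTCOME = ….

  [0] addr=0x107 blk=32 s=0: MISS | VC []
  [1] addr=0x169 blk=45 s=5: MISS | VC []
  [2] addr=0x189 blk=49 s=1: MISS | VC []
  [3] addr=0x16f blk=45 s=5: L1-HIT | VC []
  [4] addr=0x18e blk=49 s=1: L1-HIT | VC []
  [5] addr=0x107 blk=32 s=0: L1-HIT | VC []
  [6] addr=0xd1 blk=26 s=2: MISS | VC []
  [7] addr=0x81 blk=16 s=0: MISS | VC [32]
  [8] addr=0xd6 blk=26 s=2: L1-HIT | VC [32]
  [9] addr=0xab blk=21 s=5: MISS | VC [32, 45]
  [10] addr=0x12e blk=37 s=5: MISS | VC [32, 45, 21]
  [11] addr=0x18d blk=49 s=1: L1-HIT | VC [32, 45, 21]
  [12] addr=0x52 blk=10 s=2: MISS | VC [45, 21, 26]
  [13] addr=0x52 blk=10 s=2: L1-HIT | VC [45, 21, 26]
  [14] addr=0x86 blk=16 s=0: L1-HIT | VC [45, 21, 26]
  [15] addr=0x4f blk=9 s=1: MISS | VC [21, 26, 49]
  [16] addr=0x8e blk=17 s=1: MISS | VC [26, 49, 9]
  [17] addr=0x4c blk=9 s=1: VC-HIT | VC [26, 49, 17]
  [18] addr=0x45 blk=8 s=0: MISS | VC [49, 17, 16]
  [19] addr=0x81 blk=16 s=0: VC-HIT | VC [49, 17, 8]
  [20] addr=0x47 blk=8 s=0: VC-HIT | VC [49, 17, 16]

OUTCOME = MISS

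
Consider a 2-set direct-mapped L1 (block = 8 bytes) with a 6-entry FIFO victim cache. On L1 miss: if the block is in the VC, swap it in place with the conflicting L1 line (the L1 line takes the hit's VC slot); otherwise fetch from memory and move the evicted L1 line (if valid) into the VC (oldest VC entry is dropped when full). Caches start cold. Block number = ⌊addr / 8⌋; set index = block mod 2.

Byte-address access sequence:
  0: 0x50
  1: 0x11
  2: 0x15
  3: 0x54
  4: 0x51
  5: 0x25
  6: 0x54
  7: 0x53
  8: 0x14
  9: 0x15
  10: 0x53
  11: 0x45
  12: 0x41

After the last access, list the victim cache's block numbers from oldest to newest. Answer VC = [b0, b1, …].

0: 0x50 (blk 10, set 0) → MISS  vc=[]
1: 0x11 (blk 2, set 0) → MISS  vc=[10]
2: 0x15 (blk 2, set 0) → L1-HIT  vc=[10]
3: 0x54 (blk 10, set 0) → VC-HIT  vc=[2]
4: 0x51 (blk 10, set 0) → L1-HIT  vc=[2]
5: 0x25 (blk 4, set 0) → MISS  vc=[2, 10]
6: 0x54 (blk 10, set 0) → VC-HIT  vc=[2, 4]
7: 0x53 (blk 10, set 0) → L1-HIT  vc=[2, 4]
8: 0x14 (blk 2, set 0) → VC-HIT  vc=[10, 4]
9: 0x15 (blk 2, set 0) → L1-HIT  vc=[10, 4]
10: 0x53 (blk 10, set 0) → VC-HIT  vc=[2, 4]
11: 0x45 (blk 8, set 0) → MISS  vc=[2, 4, 10]
12: 0x41 (blk 8, set 0) → L1-HIT  vc=[2, 4, 10]

VC = [2, 4, 10]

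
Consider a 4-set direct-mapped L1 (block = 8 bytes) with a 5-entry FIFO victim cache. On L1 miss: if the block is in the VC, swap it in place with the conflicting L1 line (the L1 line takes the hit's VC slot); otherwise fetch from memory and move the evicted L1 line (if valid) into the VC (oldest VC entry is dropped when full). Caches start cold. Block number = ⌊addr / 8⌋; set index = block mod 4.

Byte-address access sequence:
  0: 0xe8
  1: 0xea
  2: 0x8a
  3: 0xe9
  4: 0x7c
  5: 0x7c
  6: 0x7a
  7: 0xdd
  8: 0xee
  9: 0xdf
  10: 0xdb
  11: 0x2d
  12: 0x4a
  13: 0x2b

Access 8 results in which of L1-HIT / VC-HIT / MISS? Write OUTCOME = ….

#0 0xe8→b29/s1 MISS; vc=[]
#1 0xea→b29/s1 L1-HIT; vc=[]
#2 0x8a→b17/s1 MISS; vc=[29]
#3 0xe9→b29/s1 VC-HIT; vc=[17]
#4 0x7c→b15/s3 MISS; vc=[17]
#5 0x7c→b15/s3 L1-HIT; vc=[17]
#6 0x7a→b15/s3 L1-HIT; vc=[17]
#7 0xdd→b27/s3 MISS; vc=[17,15]
#8 0xee→b29/s1 L1-HIT; vc=[17,15]
#9 0xdf→b27/s3 L1-HIT; vc=[17,15]
#10 0xdb→b27/s3 L1-HIT; vc=[17,15]
#11 0x2d→b5/s1 MISS; vc=[17,15,29]
#12 0x4a→b9/s1 MISS; vc=[17,15,29,5]
#13 0x2b→b5/s1 VC-HIT; vc=[17,15,29,9]

OUTCOME = L1-HIT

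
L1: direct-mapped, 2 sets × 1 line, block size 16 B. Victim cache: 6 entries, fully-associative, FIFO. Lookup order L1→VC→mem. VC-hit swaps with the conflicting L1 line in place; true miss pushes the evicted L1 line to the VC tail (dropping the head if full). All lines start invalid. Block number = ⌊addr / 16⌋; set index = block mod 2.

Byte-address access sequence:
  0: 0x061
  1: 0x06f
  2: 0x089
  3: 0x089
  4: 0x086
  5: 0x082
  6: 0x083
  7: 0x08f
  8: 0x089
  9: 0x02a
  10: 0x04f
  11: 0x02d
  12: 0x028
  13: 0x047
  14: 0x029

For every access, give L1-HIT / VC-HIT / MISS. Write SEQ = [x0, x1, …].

SEQ = [MISS, L1-HIT, MISS, L1-HIT, L1-HIT, L1-HIT, L1-HIT, L1-HIT, L1-HIT, MISS, MISS, VC-HIT, L1-HIT, VC-HIT, VC-HIT]

  [0] addr=0x61 blk=6 s=0: MISS | VC []
  [1] addr=0x6f blk=6 s=0: L1-HIT | VC []
  [2] addr=0x89 blk=8 s=0: MISS | VC [6]
  [3] addr=0x89 blk=8 s=0: L1-HIT | VC [6]
  [4] addr=0x86 blk=8 s=0: L1-HIT | VC [6]
  [5] addr=0x82 blk=8 s=0: L1-HIT | VC [6]
  [6] addr=0x83 blk=8 s=0: L1-HIT | VC [6]
  [7] addr=0x8f blk=8 s=0: L1-HIT | VC [6]
  [8] addr=0x89 blk=8 s=0: L1-HIT | VC [6]
  [9] addr=0x2a blk=2 s=0: MISS | VC [6, 8]
  [10] addr=0x4f blk=4 s=0: MISS | VC [6, 8, 2]
  [11] addr=0x2d blk=2 s=0: VC-HIT | VC [6, 8, 4]
  [12] addr=0x28 blk=2 s=0: L1-HIT | VC [6, 8, 4]
  [13] addr=0x47 blk=4 s=0: VC-HIT | VC [6, 8, 2]
  [14] addr=0x29 blk=2 s=0: VC-HIT | VC [6, 8, 4]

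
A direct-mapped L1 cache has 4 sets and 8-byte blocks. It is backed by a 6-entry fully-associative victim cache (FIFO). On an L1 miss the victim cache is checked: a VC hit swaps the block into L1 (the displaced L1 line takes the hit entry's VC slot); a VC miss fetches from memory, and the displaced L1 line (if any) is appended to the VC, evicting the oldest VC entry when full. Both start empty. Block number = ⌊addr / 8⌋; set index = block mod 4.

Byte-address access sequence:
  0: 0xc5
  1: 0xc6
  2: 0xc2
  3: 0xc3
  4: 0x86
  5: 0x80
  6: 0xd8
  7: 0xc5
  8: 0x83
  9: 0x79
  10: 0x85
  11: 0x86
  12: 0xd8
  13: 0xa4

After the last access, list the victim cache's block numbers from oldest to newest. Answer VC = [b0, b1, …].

VC = [24, 15, 16]

#0 0xc5→b24/s0 MISS; vc=[]
#1 0xc6→b24/s0 L1-HIT; vc=[]
#2 0xc2→b24/s0 L1-HIT; vc=[]
#3 0xc3→b24/s0 L1-HIT; vc=[]
#4 0x86→b16/s0 MISS; vc=[24]
#5 0x80→b16/s0 L1-HIT; vc=[24]
#6 0xd8→b27/s3 MISS; vc=[24]
#7 0xc5→b24/s0 VC-HIT; vc=[16]
#8 0x83→b16/s0 VC-HIT; vc=[24]
#9 0x79→b15/s3 MISS; vc=[24,27]
#10 0x85→b16/s0 L1-HIT; vc=[24,27]
#11 0x86→b16/s0 L1-HIT; vc=[24,27]
#12 0xd8→b27/s3 VC-HIT; vc=[24,15]
#13 0xa4→b20/s0 MISS; vc=[24,15,16]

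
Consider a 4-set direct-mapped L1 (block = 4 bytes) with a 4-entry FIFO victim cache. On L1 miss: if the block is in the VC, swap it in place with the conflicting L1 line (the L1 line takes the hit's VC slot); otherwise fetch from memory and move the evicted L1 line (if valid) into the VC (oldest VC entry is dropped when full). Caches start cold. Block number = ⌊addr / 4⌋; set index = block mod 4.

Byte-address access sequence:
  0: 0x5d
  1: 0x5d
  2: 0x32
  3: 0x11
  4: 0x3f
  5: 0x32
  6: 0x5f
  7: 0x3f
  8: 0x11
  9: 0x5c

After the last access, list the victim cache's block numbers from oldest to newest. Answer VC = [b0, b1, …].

VC = [12, 15]

  [0] addr=0x5d blk=23 s=3: MISS | VC []
  [1] addr=0x5d blk=23 s=3: L1-HIT | VC []
  [2] addr=0x32 blk=12 s=0: MISS | VC []
  [3] addr=0x11 blk=4 s=0: MISS | VC [12]
  [4] addr=0x3f blk=15 s=3: MISS | VC [12, 23]
  [5] addr=0x32 blk=12 s=0: VC-HIT | VC [4, 23]
  [6] addr=0x5f blk=23 s=3: VC-HIT | VC [4, 15]
  [7] addr=0x3f blk=15 s=3: VC-HIT | VC [4, 23]
  [8] addr=0x11 blk=4 s=0: VC-HIT | VC [12, 23]
  [9] addr=0x5c blk=23 s=3: VC-HIT | VC [12, 15]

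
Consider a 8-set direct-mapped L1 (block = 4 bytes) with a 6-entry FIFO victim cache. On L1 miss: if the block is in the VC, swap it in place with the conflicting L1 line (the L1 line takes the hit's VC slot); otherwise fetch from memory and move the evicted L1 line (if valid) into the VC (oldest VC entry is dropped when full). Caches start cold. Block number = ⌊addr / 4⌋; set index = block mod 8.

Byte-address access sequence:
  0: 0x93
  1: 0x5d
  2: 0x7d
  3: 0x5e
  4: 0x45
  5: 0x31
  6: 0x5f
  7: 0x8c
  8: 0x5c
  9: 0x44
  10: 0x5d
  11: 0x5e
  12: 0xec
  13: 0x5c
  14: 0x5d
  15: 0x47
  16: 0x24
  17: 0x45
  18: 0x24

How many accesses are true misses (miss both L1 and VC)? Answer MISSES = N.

MISSES = 8

#0 0x93→b36/s4 MISS; vc=[]
#1 0x5d→b23/s7 MISS; vc=[]
#2 0x7d→b31/s7 MISS; vc=[23]
#3 0x5e→b23/s7 VC-HIT; vc=[31]
#4 0x45→b17/s1 MISS; vc=[31]
#5 0x31→b12/s4 MISS; vc=[31,36]
#6 0x5f→b23/s7 L1-HIT; vc=[31,36]
#7 0x8c→b35/s3 MISS; vc=[31,36]
#8 0x5c→b23/s7 L1-HIT; vc=[31,36]
#9 0x44→b17/s1 L1-HIT; vc=[31,36]
#10 0x5d→b23/s7 L1-HIT; vc=[31,36]
#11 0x5e→b23/s7 L1-HIT; vc=[31,36]
#12 0xec→b59/s3 MISS; vc=[31,36,35]
#13 0x5c→b23/s7 L1-HIT; vc=[31,36,35]
#14 0x5d→b23/s7 L1-HIT; vc=[31,36,35]
#15 0x47→b17/s1 L1-HIT; vc=[31,36,35]
#16 0x24→b9/s1 MISS; vc=[31,36,35,17]
#17 0x45→b17/s1 VC-HIT; vc=[31,36,35,9]
#18 0x24→b9/s1 VC-HIT; vc=[31,36,35,17]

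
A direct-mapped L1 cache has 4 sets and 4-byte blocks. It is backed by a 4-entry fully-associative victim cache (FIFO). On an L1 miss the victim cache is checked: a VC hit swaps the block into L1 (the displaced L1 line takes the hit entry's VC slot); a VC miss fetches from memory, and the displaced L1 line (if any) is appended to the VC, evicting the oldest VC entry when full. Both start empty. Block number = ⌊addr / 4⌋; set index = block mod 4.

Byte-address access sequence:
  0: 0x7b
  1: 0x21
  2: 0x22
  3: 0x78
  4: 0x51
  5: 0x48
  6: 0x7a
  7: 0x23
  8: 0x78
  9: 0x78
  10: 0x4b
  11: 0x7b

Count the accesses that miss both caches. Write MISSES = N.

  [0] addr=0x7b blk=30 s=2: MISS | VC []
  [1] addr=0x21 blk=8 s=0: MISS | VC []
  [2] addr=0x22 blk=8 s=0: L1-HIT | VC []
  [3] addr=0x78 blk=30 s=2: L1-HIT | VC []
  [4] addr=0x51 blk=20 s=0: MISS | VC [8]
  [5] addr=0x48 blk=18 s=2: MISS | VC [8, 30]
  [6] addr=0x7a blk=30 s=2: VC-HIT | VC [8, 18]
  [7] addr=0x23 blk=8 s=0: VC-HIT | VC [20, 18]
  [8] addr=0x78 blk=30 s=2: L1-HIT | VC [20, 18]
  [9] addr=0x78 blk=30 s=2: L1-HIT | VC [20, 18]
  [10] addr=0x4b blk=18 s=2: VC-HIT | VC [20, 30]
  [11] addr=0x7b blk=30 s=2: VC-HIT | VC [20, 18]

MISSES = 4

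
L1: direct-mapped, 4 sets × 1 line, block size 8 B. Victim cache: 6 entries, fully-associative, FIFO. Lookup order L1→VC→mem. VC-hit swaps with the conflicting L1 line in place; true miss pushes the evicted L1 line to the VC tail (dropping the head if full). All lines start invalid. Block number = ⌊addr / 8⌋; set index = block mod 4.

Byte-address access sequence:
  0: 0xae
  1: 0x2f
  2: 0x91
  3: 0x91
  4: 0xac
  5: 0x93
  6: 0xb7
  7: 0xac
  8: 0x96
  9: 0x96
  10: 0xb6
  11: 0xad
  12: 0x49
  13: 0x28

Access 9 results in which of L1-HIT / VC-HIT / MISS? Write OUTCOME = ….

OUTCOME = L1-HIT

0: 0xae (blk 21, set 1) → MISS  vc=[]
1: 0x2f (blk 5, set 1) → MISS  vc=[21]
2: 0x91 (blk 18, set 2) → MISS  vc=[21]
3: 0x91 (blk 18, set 2) → L1-HIT  vc=[21]
4: 0xac (blk 21, set 1) → VC-HIT  vc=[5]
5: 0x93 (blk 18, set 2) → L1-HIT  vc=[5]
6: 0xb7 (blk 22, set 2) → MISS  vc=[5, 18]
7: 0xac (blk 21, set 1) → L1-HIT  vc=[5, 18]
8: 0x96 (blk 18, set 2) → VC-HIT  vc=[5, 22]
9: 0x96 (blk 18, set 2) → L1-HIT  vc=[5, 22]
10: 0xb6 (blk 22, set 2) → VC-HIT  vc=[5, 18]
11: 0xad (blk 21, set 1) → L1-HIT  vc=[5, 18]
12: 0x49 (blk 9, set 1) → MISS  vc=[5, 18, 21]
13: 0x28 (blk 5, set 1) → VC-HIT  vc=[9, 18, 21]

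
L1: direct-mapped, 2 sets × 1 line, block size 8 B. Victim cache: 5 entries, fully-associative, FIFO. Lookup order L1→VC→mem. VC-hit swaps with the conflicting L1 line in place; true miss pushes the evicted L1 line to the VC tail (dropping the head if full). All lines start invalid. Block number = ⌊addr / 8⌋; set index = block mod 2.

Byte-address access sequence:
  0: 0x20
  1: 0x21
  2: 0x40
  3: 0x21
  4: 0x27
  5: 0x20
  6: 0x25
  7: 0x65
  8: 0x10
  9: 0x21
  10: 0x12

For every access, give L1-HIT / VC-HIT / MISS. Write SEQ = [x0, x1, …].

0: 0x20 (blk 4, set 0) → MISS  vc=[]
1: 0x21 (blk 4, set 0) → L1-HIT  vc=[]
2: 0x40 (blk 8, set 0) → MISS  vc=[4]
3: 0x21 (blk 4, set 0) → VC-HIT  vc=[8]
4: 0x27 (blk 4, set 0) → L1-HIT  vc=[8]
5: 0x20 (blk 4, set 0) → L1-HIT  vc=[8]
6: 0x25 (blk 4, set 0) → L1-HIT  vc=[8]
7: 0x65 (blk 12, set 0) → MISS  vc=[8, 4]
8: 0x10 (blk 2, set 0) → MISS  vc=[8, 4, 12]
9: 0x21 (blk 4, set 0) → VC-HIT  vc=[8, 2, 12]
10: 0x12 (blk 2, set 0) → VC-HIT  vc=[8, 4, 12]

SEQ = [MISS, L1-HIT, MISS, VC-HIT, L1-HIT, L1-HIT, L1-HIT, MISS, MISS, VC-HIT, VC-HIT]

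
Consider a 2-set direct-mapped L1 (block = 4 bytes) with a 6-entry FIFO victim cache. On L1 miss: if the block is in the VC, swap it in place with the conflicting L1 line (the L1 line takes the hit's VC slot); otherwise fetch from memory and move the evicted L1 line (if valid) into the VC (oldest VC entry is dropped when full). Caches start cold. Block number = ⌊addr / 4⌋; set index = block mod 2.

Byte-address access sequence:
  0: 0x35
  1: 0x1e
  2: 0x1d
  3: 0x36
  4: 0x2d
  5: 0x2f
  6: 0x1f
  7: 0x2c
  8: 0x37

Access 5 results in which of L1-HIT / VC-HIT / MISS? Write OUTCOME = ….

OUTCOME = L1-HIT

0: 0x35 (blk 13, set 1) → MISS  vc=[]
1: 0x1e (blk 7, set 1) → MISS  vc=[13]
2: 0x1d (blk 7, set 1) → L1-HIT  vc=[13]
3: 0x36 (blk 13, set 1) → VC-HIT  vc=[7]
4: 0x2d (blk 11, set 1) → MISS  vc=[7, 13]
5: 0x2f (blk 11, set 1) → L1-HIT  vc=[7, 13]
6: 0x1f (blk 7, set 1) → VC-HIT  vc=[11, 13]
7: 0x2c (blk 11, set 1) → VC-HIT  vc=[7, 13]
8: 0x37 (blk 13, set 1) → VC-HIT  vc=[7, 11]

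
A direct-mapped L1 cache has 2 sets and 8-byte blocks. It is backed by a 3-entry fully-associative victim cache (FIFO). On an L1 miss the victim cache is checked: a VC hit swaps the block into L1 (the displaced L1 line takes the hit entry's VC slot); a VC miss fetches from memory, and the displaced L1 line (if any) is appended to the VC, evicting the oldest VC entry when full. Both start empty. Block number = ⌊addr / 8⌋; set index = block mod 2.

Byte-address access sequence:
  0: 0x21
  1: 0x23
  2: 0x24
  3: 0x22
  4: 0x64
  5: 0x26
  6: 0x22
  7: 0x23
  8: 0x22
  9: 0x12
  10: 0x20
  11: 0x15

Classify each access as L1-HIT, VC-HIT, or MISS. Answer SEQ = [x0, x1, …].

SEQ = [MISS, L1-HIT, L1-HIT, L1-HIT, MISS, VC-HIT, L1-HIT, L1-HIT, L1-HIT, MISS, VC-HIT, VC-HIT]

0: 0x21 (blk 4, set 0) → MISS  vc=[]
1: 0x23 (blk 4, set 0) → L1-HIT  vc=[]
2: 0x24 (blk 4, set 0) → L1-HIT  vc=[]
3: 0x22 (blk 4, set 0) → L1-HIT  vc=[]
4: 0x64 (blk 12, set 0) → MISS  vc=[4]
5: 0x26 (blk 4, set 0) → VC-HIT  vc=[12]
6: 0x22 (blk 4, set 0) → L1-HIT  vc=[12]
7: 0x23 (blk 4, set 0) → L1-HIT  vc=[12]
8: 0x22 (blk 4, set 0) → L1-HIT  vc=[12]
9: 0x12 (blk 2, set 0) → MISS  vc=[12, 4]
10: 0x20 (blk 4, set 0) → VC-HIT  vc=[12, 2]
11: 0x15 (blk 2, set 0) → VC-HIT  vc=[12, 4]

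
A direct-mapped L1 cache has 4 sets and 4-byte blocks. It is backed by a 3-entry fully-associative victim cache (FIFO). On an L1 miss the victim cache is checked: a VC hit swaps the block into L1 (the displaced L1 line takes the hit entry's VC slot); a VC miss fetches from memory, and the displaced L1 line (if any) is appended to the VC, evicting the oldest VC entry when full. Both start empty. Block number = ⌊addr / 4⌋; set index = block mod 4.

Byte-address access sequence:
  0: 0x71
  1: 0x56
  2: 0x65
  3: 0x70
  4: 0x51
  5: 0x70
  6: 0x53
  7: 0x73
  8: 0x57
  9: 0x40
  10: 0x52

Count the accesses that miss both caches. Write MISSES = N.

MISSES = 5

0: 0x71 (blk 28, set 0) → MISS  vc=[]
1: 0x56 (blk 21, set 1) → MISS  vc=[]
2: 0x65 (blk 25, set 1) → MISS  vc=[21]
3: 0x70 (blk 28, set 0) → L1-HIT  vc=[21]
4: 0x51 (blk 20, set 0) → MISS  vc=[21, 28]
5: 0x70 (blk 28, set 0) → VC-HIT  vc=[21, 20]
6: 0x53 (blk 20, set 0) → VC-HIT  vc=[21, 28]
7: 0x73 (blk 28, set 0) → VC-HIT  vc=[21, 20]
8: 0x57 (blk 21, set 1) → VC-HIT  vc=[25, 20]
9: 0x40 (blk 16, set 0) → MISS  vc=[25, 20, 28]
10: 0x52 (blk 20, set 0) → VC-HIT  vc=[25, 16, 28]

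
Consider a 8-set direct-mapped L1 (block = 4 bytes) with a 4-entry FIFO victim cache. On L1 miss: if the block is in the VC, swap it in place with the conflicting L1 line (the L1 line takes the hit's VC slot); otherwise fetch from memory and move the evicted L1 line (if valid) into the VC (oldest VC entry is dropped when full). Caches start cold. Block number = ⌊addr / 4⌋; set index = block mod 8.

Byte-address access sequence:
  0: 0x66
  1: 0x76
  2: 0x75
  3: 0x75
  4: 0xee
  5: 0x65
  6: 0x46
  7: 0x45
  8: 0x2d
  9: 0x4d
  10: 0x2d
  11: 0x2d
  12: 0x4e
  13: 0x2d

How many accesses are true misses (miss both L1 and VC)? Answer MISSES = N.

MISSES = 6

  [0] addr=0x66 blk=25 s=1: MISS | VC []
  [1] addr=0x76 blk=29 s=5: MISS | VC []
  [2] addr=0x75 blk=29 s=5: L1-HIT | VC []
  [3] addr=0x75 blk=29 s=5: L1-HIT | VC []
  [4] addr=0xee blk=59 s=3: MISS | VC []
  [5] addr=0x65 blk=25 s=1: L1-HIT | VC []
  [6] addr=0x46 blk=17 s=1: MISS | VC [25]
  [7] addr=0x45 blk=17 s=1: L1-HIT | VC [25]
  [8] addr=0x2d blk=11 s=3: MISS | VC [25, 59]
  [9] addr=0x4d blk=19 s=3: MISS | VC [25, 59, 11]
  [10] addr=0x2d blk=11 s=3: VC-HIT | VC [25, 59, 19]
  [11] addr=0x2d blk=11 s=3: L1-HIT | VC [25, 59, 19]
  [12] addr=0x4e blk=19 s=3: VC-HIT | VC [25, 59, 11]
  [13] addr=0x2d blk=11 s=3: VC-HIT | VC [25, 59, 19]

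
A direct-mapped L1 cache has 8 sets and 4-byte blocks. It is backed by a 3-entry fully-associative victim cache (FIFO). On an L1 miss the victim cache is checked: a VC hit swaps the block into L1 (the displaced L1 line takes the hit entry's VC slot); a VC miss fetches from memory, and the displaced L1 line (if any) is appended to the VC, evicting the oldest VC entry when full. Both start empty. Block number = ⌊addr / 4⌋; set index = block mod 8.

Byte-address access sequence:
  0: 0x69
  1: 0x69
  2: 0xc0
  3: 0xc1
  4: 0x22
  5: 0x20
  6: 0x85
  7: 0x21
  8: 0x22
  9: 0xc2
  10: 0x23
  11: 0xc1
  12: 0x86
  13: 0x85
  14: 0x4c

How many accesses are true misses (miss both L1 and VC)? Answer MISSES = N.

0: 0x69 (blk 26, set 2) → MISS  vc=[]
1: 0x69 (blk 26, set 2) → L1-HIT  vc=[]
2: 0xc0 (blk 48, set 0) → MISS  vc=[]
3: 0xc1 (blk 48, set 0) → L1-HIT  vc=[]
4: 0x22 (blk 8, set 0) → MISS  vc=[48]
5: 0x20 (blk 8, set 0) → L1-HIT  vc=[48]
6: 0x85 (blk 33, set 1) → MISS  vc=[48]
7: 0x21 (blk 8, set 0) → L1-HIT  vc=[48]
8: 0x22 (blk 8, set 0) → L1-HIT  vc=[48]
9: 0xc2 (blk 48, set 0) → VC-HIT  vc=[8]
10: 0x23 (blk 8, set 0) → VC-HIT  vc=[48]
11: 0xc1 (blk 48, set 0) → VC-HIT  vc=[8]
12: 0x86 (blk 33, set 1) → L1-HIT  vc=[8]
13: 0x85 (blk 33, set 1) → L1-HIT  vc=[8]
14: 0x4c (blk 19, set 3) → MISS  vc=[8]

MISSES = 5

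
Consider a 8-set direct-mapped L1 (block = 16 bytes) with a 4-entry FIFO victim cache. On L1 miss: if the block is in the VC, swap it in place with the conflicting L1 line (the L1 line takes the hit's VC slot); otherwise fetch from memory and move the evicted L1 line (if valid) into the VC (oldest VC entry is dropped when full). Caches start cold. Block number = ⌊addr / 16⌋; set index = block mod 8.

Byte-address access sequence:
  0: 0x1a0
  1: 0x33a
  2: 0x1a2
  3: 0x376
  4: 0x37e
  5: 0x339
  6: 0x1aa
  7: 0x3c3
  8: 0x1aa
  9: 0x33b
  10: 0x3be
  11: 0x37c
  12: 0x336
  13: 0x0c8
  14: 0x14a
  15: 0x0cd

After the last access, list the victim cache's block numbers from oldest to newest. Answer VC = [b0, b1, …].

  [0] addr=0x1a0 blk=26 s=2: MISS | VC []
  [1] addr=0x33a blk=51 s=3: MISS | VC []
  [2] addr=0x1a2 blk=26 s=2: L1-HIT | VC []
  [3] addr=0x376 blk=55 s=7: MISS | VC []
  [4] addr=0x37e blk=55 s=7: L1-HIT | VC []
  [5] addr=0x339 blk=51 s=3: L1-HIT | VC []
  [6] addr=0x1aa blk=26 s=2: L1-HIT | VC []
  [7] addr=0x3c3 blk=60 s=4: MISS | VC []
  [8] addr=0x1aa blk=26 s=2: L1-HIT | VC []
  [9] addr=0x33b blk=51 s=3: L1-HIT | VC []
  [10] addr=0x3be blk=59 s=3: MISS | VC [51]
  [11] addr=0x37c blk=55 s=7: L1-HIT | VC [51]
  [12] addr=0x336 blk=51 s=3: VC-HIT | VC [59]
  [13] addr=0xc8 blk=12 s=4: MISS | VC [59, 60]
  [14] addr=0x14a blk=20 s=4: MISS | VC [59, 60, 12]
  [15] addr=0xcd blk=12 s=4: VC-HIT | VC [59, 60, 20]

VC = [59, 60, 20]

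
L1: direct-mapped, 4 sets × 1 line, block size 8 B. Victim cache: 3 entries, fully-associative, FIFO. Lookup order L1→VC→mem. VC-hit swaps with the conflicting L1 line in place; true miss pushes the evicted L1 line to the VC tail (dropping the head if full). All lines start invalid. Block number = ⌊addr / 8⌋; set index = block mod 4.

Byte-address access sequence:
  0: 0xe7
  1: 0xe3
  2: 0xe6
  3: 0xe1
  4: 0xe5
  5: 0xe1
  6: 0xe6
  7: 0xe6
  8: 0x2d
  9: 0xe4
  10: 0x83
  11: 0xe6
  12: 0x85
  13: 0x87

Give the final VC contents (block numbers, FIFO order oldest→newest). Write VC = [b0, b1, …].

VC = [28]

#0 0xe7→b28/s0 MISS; vc=[]
#1 0xe3→b28/s0 L1-HIT; vc=[]
#2 0xe6→b28/s0 L1-HIT; vc=[]
#3 0xe1→b28/s0 L1-HIT; vc=[]
#4 0xe5→b28/s0 L1-HIT; vc=[]
#5 0xe1→b28/s0 L1-HIT; vc=[]
#6 0xe6→b28/s0 L1-HIT; vc=[]
#7 0xe6→b28/s0 L1-HIT; vc=[]
#8 0x2d→b5/s1 MISS; vc=[]
#9 0xe4→b28/s0 L1-HIT; vc=[]
#10 0x83→b16/s0 MISS; vc=[28]
#11 0xe6→b28/s0 VC-HIT; vc=[16]
#12 0x85→b16/s0 VC-HIT; vc=[28]
#13 0x87→b16/s0 L1-HIT; vc=[28]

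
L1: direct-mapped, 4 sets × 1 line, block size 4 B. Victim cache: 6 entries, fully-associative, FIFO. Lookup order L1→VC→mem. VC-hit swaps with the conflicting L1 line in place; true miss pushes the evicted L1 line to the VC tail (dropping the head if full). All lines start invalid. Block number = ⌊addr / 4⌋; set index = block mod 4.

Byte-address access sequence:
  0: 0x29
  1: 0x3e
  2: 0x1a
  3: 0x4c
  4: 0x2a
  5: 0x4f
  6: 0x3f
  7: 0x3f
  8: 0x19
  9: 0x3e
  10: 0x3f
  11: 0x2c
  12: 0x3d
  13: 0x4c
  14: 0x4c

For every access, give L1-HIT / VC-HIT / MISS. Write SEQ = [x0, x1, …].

0: 0x29 (blk 10, set 2) → MISS  vc=[]
1: 0x3e (blk 15, set 3) → MISS  vc=[]
2: 0x1a (blk 6, set 2) → MISS  vc=[10]
3: 0x4c (blk 19, set 3) → MISS  vc=[10, 15]
4: 0x2a (blk 10, set 2) → VC-HIT  vc=[6, 15]
5: 0x4f (blk 19, set 3) → L1-HIT  vc=[6, 15]
6: 0x3f (blk 15, set 3) → VC-HIT  vc=[6, 19]
7: 0x3f (blk 15, set 3) → L1-HIT  vc=[6, 19]
8: 0x19 (blk 6, set 2) → VC-HIT  vc=[10, 19]
9: 0x3e (blk 15, set 3) → L1-HIT  vc=[10, 19]
10: 0x3f (blk 15, set 3) → L1-HIT  vc=[10, 19]
11: 0x2c (blk 11, set 3) → MISS  vc=[10, 19, 15]
12: 0x3d (blk 15, set 3) → VC-HIT  vc=[10, 19, 11]
13: 0x4c (blk 19, set 3) → VC-HIT  vc=[10, 15, 11]
14: 0x4c (blk 19, set 3) → L1-HIT  vc=[10, 15, 11]

SEQ = [MISS, MISS, MISS, MISS, VC-HIT, L1-HIT, VC-HIT, L1-HIT, VC-HIT, L1-HIT, L1-HIT, MISS, VC-HIT, VC-HIT, L1-HIT]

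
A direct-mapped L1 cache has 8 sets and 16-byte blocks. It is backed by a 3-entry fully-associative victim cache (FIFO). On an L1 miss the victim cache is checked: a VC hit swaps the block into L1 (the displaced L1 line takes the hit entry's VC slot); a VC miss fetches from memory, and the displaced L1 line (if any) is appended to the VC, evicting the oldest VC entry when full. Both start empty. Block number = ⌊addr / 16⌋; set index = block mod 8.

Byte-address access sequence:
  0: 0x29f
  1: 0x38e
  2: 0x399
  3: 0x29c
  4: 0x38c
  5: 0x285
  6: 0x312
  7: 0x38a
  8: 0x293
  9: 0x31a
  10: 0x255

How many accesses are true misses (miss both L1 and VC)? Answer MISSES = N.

MISSES = 6

#0 0x29f→b41/s1 MISS; vc=[]
#1 0x38e→b56/s0 MISS; vc=[]
#2 0x399→b57/s1 MISS; vc=[41]
#3 0x29c→b41/s1 VC-HIT; vc=[57]
#4 0x38c→b56/s0 L1-HIT; vc=[57]
#5 0x285→b40/s0 MISS; vc=[57,56]
#6 0x312→b49/s1 MISS; vc=[57,56,41]
#7 0x38a→b56/s0 VC-HIT; vc=[57,40,41]
#8 0x293→b41/s1 VC-HIT; vc=[57,40,49]
#9 0x31a→b49/s1 VC-HIT; vc=[57,40,41]
#10 0x255→b37/s5 MISS; vc=[57,40,41]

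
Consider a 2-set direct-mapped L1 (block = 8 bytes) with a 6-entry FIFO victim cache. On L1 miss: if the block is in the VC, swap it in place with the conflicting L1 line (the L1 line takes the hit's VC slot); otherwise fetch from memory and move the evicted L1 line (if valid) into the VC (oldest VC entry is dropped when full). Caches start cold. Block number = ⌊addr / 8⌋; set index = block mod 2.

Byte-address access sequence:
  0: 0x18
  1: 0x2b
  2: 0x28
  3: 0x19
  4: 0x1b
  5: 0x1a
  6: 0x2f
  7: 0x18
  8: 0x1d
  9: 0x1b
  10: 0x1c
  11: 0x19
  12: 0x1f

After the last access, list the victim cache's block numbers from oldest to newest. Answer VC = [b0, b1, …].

  [0] addr=0x18 blk=3 s=1: MISS | VC []
  [1] addr=0x2b blk=5 s=1: MISS | VC [3]
  [2] addr=0x28 blk=5 s=1: L1-HIT | VC [3]
  [3] addr=0x19 blk=3 s=1: VC-HIT | VC [5]
  [4] addr=0x1b blk=3 s=1: L1-HIT | VC [5]
  [5] addr=0x1a blk=3 s=1: L1-HIT | VC [5]
  [6] addr=0x2f blk=5 s=1: VC-HIT | VC [3]
  [7] addr=0x18 blk=3 s=1: VC-HIT | VC [5]
  [8] addr=0x1d blk=3 s=1: L1-HIT | VC [5]
  [9] addr=0x1b blk=3 s=1: L1-HIT | VC [5]
  [10] addr=0x1c blk=3 s=1: L1-HIT | VC [5]
  [11] addr=0x19 blk=3 s=1: L1-HIT | VC [5]
  [12] addr=0x1f blk=3 s=1: L1-HIT | VC [5]

VC = [5]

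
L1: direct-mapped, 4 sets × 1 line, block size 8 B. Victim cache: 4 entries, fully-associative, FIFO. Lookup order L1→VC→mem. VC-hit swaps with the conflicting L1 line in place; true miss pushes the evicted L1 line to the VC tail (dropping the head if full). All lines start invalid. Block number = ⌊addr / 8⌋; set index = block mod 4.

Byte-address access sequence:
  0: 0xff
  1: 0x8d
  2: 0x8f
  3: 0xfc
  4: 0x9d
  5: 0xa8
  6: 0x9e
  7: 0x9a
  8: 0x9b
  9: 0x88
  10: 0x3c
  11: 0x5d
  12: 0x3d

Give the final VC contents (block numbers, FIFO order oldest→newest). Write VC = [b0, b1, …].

VC = [31, 21, 19, 11]

#0 0xff→b31/s3 MISS; vc=[]
#1 0x8d→b17/s1 MISS; vc=[]
#2 0x8f→b17/s1 L1-HIT; vc=[]
#3 0xfc→b31/s3 L1-HIT; vc=[]
#4 0x9d→b19/s3 MISS; vc=[31]
#5 0xa8→b21/s1 MISS; vc=[31,17]
#6 0x9e→b19/s3 L1-HIT; vc=[31,17]
#7 0x9a→b19/s3 L1-HIT; vc=[31,17]
#8 0x9b→b19/s3 L1-HIT; vc=[31,17]
#9 0x88→b17/s1 VC-HIT; vc=[31,21]
#10 0x3c→b7/s3 MISS; vc=[31,21,19]
#11 0x5d→b11/s3 MISS; vc=[31,21,19,7]
#12 0x3d→b7/s3 VC-HIT; vc=[31,21,19,11]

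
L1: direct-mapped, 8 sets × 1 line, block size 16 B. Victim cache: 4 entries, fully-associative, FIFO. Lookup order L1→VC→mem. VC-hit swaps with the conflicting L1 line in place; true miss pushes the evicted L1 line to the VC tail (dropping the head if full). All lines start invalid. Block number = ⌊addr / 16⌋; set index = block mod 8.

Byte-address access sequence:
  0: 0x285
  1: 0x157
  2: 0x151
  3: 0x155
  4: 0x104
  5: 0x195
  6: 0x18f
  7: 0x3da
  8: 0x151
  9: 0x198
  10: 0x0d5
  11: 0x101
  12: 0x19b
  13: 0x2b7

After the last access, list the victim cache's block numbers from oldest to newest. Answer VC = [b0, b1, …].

VC = [40, 24, 61, 21]

  [0] addr=0x285 blk=40 s=0: MISS | VC []
  [1] addr=0x157 blk=21 s=5: MISS | VC []
  [2] addr=0x151 blk=21 s=5: L1-HIT | VC []
  [3] addr=0x155 blk=21 s=5: L1-HIT | VC []
  [4] addr=0x104 blk=16 s=0: MISS | VC [40]
  [5] addr=0x195 blk=25 s=1: MISS | VC [40]
  [6] addr=0x18f blk=24 s=0: MISS | VC [40, 16]
  [7] addr=0x3da blk=61 s=5: MISS | VC [40, 16, 21]
  [8] addr=0x151 blk=21 s=5: VC-HIT | VC [40, 16, 61]
  [9] addr=0x198 blk=25 s=1: L1-HIT | VC [40, 16, 61]
  [10] addr=0xd5 blk=13 s=5: MISS | VC [40, 16, 61, 21]
  [11] addr=0x101 blk=16 s=0: VC-HIT | VC [40, 24, 61, 21]
  [12] addr=0x19b blk=25 s=1: L1-HIT | VC [40, 24, 61, 21]
  [13] addr=0x2b7 blk=43 s=3: MISS | VC [40, 24, 61, 21]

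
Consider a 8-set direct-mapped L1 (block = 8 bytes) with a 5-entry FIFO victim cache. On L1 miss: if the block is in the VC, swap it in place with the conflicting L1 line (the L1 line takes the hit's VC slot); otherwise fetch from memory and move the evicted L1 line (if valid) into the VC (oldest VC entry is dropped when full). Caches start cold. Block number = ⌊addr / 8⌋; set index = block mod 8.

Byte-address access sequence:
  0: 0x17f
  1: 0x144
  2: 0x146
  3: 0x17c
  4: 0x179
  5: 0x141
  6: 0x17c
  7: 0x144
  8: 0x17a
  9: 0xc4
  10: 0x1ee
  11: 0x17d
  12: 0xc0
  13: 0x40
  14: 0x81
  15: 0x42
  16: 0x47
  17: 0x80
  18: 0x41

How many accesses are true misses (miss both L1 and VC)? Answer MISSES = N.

MISSES = 6

0: 0x17f (blk 47, set 7) → MISS  vc=[]
1: 0x144 (blk 40, set 0) → MISS  vc=[]
2: 0x146 (blk 40, set 0) → L1-HIT  vc=[]
3: 0x17c (blk 47, set 7) → L1-HIT  vc=[]
4: 0x179 (blk 47, set 7) → L1-HIT  vc=[]
5: 0x141 (blk 40, set 0) → L1-HIT  vc=[]
6: 0x17c (blk 47, set 7) → L1-HIT  vc=[]
7: 0x144 (blk 40, set 0) → L1-HIT  vc=[]
8: 0x17a (blk 47, set 7) → L1-HIT  vc=[]
9: 0xc4 (blk 24, set 0) → MISS  vc=[40]
10: 0x1ee (blk 61, set 5) → MISS  vc=[40]
11: 0x17d (blk 47, set 7) → L1-HIT  vc=[40]
12: 0xc0 (blk 24, set 0) → L1-HIT  vc=[40]
13: 0x40 (blk 8, set 0) → MISS  vc=[40, 24]
14: 0x81 (blk 16, set 0) → MISS  vc=[40, 24, 8]
15: 0x42 (blk 8, set 0) → VC-HIT  vc=[40, 24, 16]
16: 0x47 (blk 8, set 0) → L1-HIT  vc=[40, 24, 16]
17: 0x80 (blk 16, set 0) → VC-HIT  vc=[40, 24, 8]
18: 0x41 (blk 8, set 0) → VC-HIT  vc=[40, 24, 16]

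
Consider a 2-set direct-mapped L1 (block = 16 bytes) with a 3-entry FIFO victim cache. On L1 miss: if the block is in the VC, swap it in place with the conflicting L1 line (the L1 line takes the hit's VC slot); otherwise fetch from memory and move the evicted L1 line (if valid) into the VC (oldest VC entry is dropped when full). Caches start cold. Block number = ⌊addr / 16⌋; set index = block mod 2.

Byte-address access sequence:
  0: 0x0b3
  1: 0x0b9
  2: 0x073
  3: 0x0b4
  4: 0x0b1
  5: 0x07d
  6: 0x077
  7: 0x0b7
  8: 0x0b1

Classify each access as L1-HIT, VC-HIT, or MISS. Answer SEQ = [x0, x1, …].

SEQ = [MISS, L1-HIT, MISS, VC-HIT, L1-HIT, VC-HIT, L1-HIT, VC-HIT, L1-HIT]

#0 0xb3→b11/s1 MISS; vc=[]
#1 0xb9→b11/s1 L1-HIT; vc=[]
#2 0x73→b7/s1 MISS; vc=[11]
#3 0xb4→b11/s1 VC-HIT; vc=[7]
#4 0xb1→b11/s1 L1-HIT; vc=[7]
#5 0x7d→b7/s1 VC-HIT; vc=[11]
#6 0x77→b7/s1 L1-HIT; vc=[11]
#7 0xb7→b11/s1 VC-HIT; vc=[7]
#8 0xb1→b11/s1 L1-HIT; vc=[7]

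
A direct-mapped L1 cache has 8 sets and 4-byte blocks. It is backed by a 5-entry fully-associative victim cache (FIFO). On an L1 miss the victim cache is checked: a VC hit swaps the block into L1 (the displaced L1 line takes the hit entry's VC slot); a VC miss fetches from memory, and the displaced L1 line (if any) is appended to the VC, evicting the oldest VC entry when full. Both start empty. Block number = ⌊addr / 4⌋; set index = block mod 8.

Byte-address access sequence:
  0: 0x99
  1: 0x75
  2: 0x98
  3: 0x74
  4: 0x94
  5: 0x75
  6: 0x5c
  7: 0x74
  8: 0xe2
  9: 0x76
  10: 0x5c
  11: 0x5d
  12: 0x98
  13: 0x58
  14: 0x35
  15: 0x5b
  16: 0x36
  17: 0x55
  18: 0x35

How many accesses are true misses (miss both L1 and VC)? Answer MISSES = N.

#0 0x99→b38/s6 MISS; vc=[]
#1 0x75→b29/s5 MISS; vc=[]
#2 0x98→b38/s6 L1-HIT; vc=[]
#3 0x74→b29/s5 L1-HIT; vc=[]
#4 0x94→b37/s5 MISS; vc=[29]
#5 0x75→b29/s5 VC-HIT; vc=[37]
#6 0x5c→b23/s7 MISS; vc=[37]
#7 0x74→b29/s5 L1-HIT; vc=[37]
#8 0xe2→b56/s0 MISS; vc=[37]
#9 0x76→b29/s5 L1-HIT; vc=[37]
#10 0x5c→b23/s7 L1-HIT; vc=[37]
#11 0x5d→b23/s7 L1-HIT; vc=[37]
#12 0x98→b38/s6 L1-HIT; vc=[37]
#13 0x58→b22/s6 MISS; vc=[37,38]
#14 0x35→b13/s5 MISS; vc=[37,38,29]
#15 0x5b→b22/s6 L1-HIT; vc=[37,38,29]
#16 0x36→b13/s5 L1-HIT; vc=[37,38,29]
#17 0x55→b21/s5 MISS; vc=[37,38,29,13]
#18 0x35→b13/s5 VC-HIT; vc=[37,38,29,21]

MISSES = 8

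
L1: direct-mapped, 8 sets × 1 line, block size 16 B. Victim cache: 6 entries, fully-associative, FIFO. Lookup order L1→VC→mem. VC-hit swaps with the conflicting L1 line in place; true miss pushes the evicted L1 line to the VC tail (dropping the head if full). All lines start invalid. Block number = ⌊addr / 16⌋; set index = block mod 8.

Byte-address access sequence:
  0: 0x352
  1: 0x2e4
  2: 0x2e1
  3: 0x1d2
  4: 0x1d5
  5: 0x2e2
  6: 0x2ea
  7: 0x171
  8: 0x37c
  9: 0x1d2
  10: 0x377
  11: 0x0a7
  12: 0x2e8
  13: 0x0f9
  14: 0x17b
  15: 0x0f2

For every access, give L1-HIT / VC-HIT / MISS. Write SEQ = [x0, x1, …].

  [0] addr=0x352 blk=53 s=5: MISS | VC []
  [1] addr=0x2e4 blk=46 s=6: MISS | VC []
  [2] addr=0x2e1 blk=46 s=6: L1-HIT | VC []
  [3] addr=0x1d2 blk=29 s=5: MISS | VC [53]
  [4] addr=0x1d5 blk=29 s=5: L1-HIT | VC [53]
  [5] addr=0x2e2 blk=46 s=6: L1-HIT | VC [53]
  [6] addr=0x2ea blk=46 s=6: L1-HIT | VC [53]
  [7] addr=0x171 blk=23 s=7: MISS | VC [53]
  [8] addr=0x37c blk=55 s=7: MISS | VC [53, 23]
  [9] addr=0x1d2 blk=29 s=5: L1-HIT | VC [53, 23]
  [10] addr=0x377 blk=55 s=7: L1-HIT | VC [53, 23]
  [11] addr=0xa7 blk=10 s=2: MISS | VC [53, 23]
  [12] addr=0x2e8 blk=46 s=6: L1-HIT | VC [53, 23]
  [13] addr=0xf9 blk=15 s=7: MISS | VC [53, 23, 55]
  [14] addr=0x17b blk=23 s=7: VC-HIT | VC [53, 15, 55]
  [15] addr=0xf2 blk=15 s=7: VC-HIT | VC [53, 23, 55]

SEQ = [MISS, MISS, L1-HIT, MISS, L1-HIT, L1-HIT, L1-HIT, MISS, MISS, L1-HIT, L1-HIT, MISS, L1-HIT, MISS, VC-HIT, VC-HIT]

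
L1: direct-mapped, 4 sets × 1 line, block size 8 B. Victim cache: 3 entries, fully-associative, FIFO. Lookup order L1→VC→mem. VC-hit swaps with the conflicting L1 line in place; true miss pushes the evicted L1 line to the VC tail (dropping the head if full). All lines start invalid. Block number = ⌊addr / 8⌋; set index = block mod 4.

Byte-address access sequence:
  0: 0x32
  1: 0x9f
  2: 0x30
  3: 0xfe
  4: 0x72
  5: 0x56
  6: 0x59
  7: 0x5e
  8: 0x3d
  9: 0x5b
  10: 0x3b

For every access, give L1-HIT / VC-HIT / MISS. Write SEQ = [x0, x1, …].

  [0] addr=0x32 blk=6 s=2: MISS | VC []
  [1] addr=0x9f blk=19 s=3: MISS | VC []
  [2] addr=0x30 blk=6 s=2: L1-HIT | VC []
  [3] addr=0xfe blk=31 s=3: MISS | VC [19]
  [4] addr=0x72 blk=14 s=2: MISS | VC [19, 6]
  [5] addr=0x56 blk=10 s=2: MISS | VC [19, 6, 14]
  [6] addr=0x59 blk=11 s=3: MISS | VC [6, 14, 31]
  [7] addr=0x5e blk=11 s=3: L1-HIT | VC [6, 14, 31]
  [8] addr=0x3d blk=7 s=3: MISS | VC [14, 31, 11]
  [9] addr=0x5b blk=11 s=3: VC-HIT | VC [14, 31, 7]
  [10] addr=0x3b blk=7 s=3: VC-HIT | VC [14, 31, 11]

SEQ = [MISS, MISS, L1-HIT, MISS, MISS, MISS, MISS, L1-HIT, MISS, VC-HIT, VC-HIT]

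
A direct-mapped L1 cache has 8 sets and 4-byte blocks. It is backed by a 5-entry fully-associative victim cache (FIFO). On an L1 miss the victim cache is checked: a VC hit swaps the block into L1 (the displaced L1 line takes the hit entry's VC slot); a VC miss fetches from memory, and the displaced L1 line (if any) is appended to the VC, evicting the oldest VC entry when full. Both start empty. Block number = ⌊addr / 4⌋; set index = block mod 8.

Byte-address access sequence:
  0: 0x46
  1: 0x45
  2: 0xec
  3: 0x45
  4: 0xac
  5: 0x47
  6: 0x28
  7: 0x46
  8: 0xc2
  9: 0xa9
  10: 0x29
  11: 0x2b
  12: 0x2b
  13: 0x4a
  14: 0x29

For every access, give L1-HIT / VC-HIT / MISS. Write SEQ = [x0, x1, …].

#0 0x46→b17/s1 MISS; vc=[]
#1 0x45→b17/s1 L1-HIT; vc=[]
#2 0xec→b59/s3 MISS; vc=[]
#3 0x45→b17/s1 L1-HIT; vc=[]
#4 0xac→b43/s3 MISS; vc=[59]
#5 0x47→b17/s1 L1-HIT; vc=[59]
#6 0x28→b10/s2 MISS; vc=[59]
#7 0x46→b17/s1 L1-HIT; vc=[59]
#8 0xc2→b48/s0 MISS; vc=[59]
#9 0xa9→b42/s2 MISS; vc=[59,10]
#10 0x29→b10/s2 VC-HIT; vc=[59,42]
#11 0x2b→b10/s2 L1-HIT; vc=[59,42]
#12 0x2b→b10/s2 L1-HIT; vc=[59,42]
#13 0x4a→b18/s2 MISS; vc=[59,42,10]
#14 0x29→b10/s2 VC-HIT; vc=[59,42,18]

SEQ = [MISS, L1-HIT, MISS, L1-HIT, MISS, L1-HIT, MISS, L1-HIT, MISS, MISS, VC-HIT, L1-HIT, L1-HIT, MISS, VC-HIT]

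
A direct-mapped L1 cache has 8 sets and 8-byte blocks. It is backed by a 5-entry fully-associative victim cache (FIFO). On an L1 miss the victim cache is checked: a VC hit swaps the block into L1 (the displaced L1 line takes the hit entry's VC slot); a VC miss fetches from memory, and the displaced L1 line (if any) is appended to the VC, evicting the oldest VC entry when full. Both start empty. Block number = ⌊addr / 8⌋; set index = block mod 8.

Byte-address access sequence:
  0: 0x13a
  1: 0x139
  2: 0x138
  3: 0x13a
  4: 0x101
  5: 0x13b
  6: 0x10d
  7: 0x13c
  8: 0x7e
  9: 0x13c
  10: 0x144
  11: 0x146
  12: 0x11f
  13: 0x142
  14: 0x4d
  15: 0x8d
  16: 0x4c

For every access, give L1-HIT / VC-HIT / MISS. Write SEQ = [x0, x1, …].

SEQ = [MISS, L1-HIT, L1-HIT, L1-HIT, MISS, L1-HIT, MISS, L1-HIT, MISS, VC-HIT, MISS, L1-HIT, MISS, L1-HIT, MISS, MISS, VC-HIT]

#0 0x13a→b39/s7 MISS; vc=[]
#1 0x139→b39/s7 L1-HIT; vc=[]
#2 0x138→b39/s7 L1-HIT; vc=[]
#3 0x13a→b39/s7 L1-HIT; vc=[]
#4 0x101→b32/s0 MISS; vc=[]
#5 0x13b→b39/s7 L1-HIT; vc=[]
#6 0x10d→b33/s1 MISS; vc=[]
#7 0x13c→b39/s7 L1-HIT; vc=[]
#8 0x7e→b15/s7 MISS; vc=[39]
#9 0x13c→b39/s7 VC-HIT; vc=[15]
#10 0x144→b40/s0 MISS; vc=[15,32]
#11 0x146→b40/s0 L1-HIT; vc=[15,32]
#12 0x11f→b35/s3 MISS; vc=[15,32]
#13 0x142→b40/s0 L1-HIT; vc=[15,32]
#14 0x4d→b9/s1 MISS; vc=[15,32,33]
#15 0x8d→b17/s1 MISS; vc=[15,32,33,9]
#16 0x4c→b9/s1 VC-HIT; vc=[15,32,33,17]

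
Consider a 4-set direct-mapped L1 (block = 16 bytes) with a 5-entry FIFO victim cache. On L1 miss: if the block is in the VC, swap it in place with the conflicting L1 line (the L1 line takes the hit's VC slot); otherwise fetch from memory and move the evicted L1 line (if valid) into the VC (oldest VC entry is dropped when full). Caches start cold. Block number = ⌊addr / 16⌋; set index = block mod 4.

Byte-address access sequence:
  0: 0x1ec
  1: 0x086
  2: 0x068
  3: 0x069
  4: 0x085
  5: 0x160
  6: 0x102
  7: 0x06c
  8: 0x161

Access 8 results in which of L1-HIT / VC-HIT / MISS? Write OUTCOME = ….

OUTCOME = VC-HIT

#0 0x1ec→b30/s2 MISS; vc=[]
#1 0x86→b8/s0 MISS; vc=[]
#2 0x68→b6/s2 MISS; vc=[30]
#3 0x69→b6/s2 L1-HIT; vc=[30]
#4 0x85→b8/s0 L1-HIT; vc=[30]
#5 0x160→b22/s2 MISS; vc=[30,6]
#6 0x102→b16/s0 MISS; vc=[30,6,8]
#7 0x6c→b6/s2 VC-HIT; vc=[30,22,8]
#8 0x161→b22/s2 VC-HIT; vc=[30,6,8]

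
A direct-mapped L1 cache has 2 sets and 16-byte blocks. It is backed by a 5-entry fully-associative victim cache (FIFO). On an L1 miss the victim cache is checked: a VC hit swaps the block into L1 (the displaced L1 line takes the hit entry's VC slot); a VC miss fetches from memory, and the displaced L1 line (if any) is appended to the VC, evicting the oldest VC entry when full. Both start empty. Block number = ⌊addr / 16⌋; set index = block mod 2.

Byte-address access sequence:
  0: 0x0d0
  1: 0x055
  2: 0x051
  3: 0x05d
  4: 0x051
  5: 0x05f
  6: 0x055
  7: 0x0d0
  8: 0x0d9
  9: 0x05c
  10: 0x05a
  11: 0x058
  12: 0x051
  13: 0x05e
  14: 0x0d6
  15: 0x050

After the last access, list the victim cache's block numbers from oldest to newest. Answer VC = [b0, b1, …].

VC = [13]

0: 0xd0 (blk 13, set 1) → MISS  vc=[]
1: 0x55 (blk 5, set 1) → MISS  vc=[13]
2: 0x51 (blk 5, set 1) → L1-HIT  vc=[13]
3: 0x5d (blk 5, set 1) → L1-HIT  vc=[13]
4: 0x51 (blk 5, set 1) → L1-HIT  vc=[13]
5: 0x5f (blk 5, set 1) → L1-HIT  vc=[13]
6: 0x55 (blk 5, set 1) → L1-HIT  vc=[13]
7: 0xd0 (blk 13, set 1) → VC-HIT  vc=[5]
8: 0xd9 (blk 13, set 1) → L1-HIT  vc=[5]
9: 0x5c (blk 5, set 1) → VC-HIT  vc=[13]
10: 0x5a (blk 5, set 1) → L1-HIT  vc=[13]
11: 0x58 (blk 5, set 1) → L1-HIT  vc=[13]
12: 0x51 (blk 5, set 1) → L1-HIT  vc=[13]
13: 0x5e (blk 5, set 1) → L1-HIT  vc=[13]
14: 0xd6 (blk 13, set 1) → VC-HIT  vc=[5]
15: 0x50 (blk 5, set 1) → VC-HIT  vc=[13]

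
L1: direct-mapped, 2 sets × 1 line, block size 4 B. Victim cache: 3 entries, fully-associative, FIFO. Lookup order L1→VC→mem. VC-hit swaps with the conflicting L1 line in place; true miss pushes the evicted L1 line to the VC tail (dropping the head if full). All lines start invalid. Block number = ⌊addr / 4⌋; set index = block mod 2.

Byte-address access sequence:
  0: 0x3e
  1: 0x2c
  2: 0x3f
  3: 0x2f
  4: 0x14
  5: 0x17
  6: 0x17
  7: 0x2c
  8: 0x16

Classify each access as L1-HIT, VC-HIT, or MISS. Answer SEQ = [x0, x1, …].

SEQ = [MISS, MISS, VC-HIT, VC-HIT, MISS, L1-HIT, L1-HIT, VC-HIT, VC-HIT]

  [0] addr=0x3e blk=15 s=1: MISS | VC []
  [1] addr=0x2c blk=11 s=1: MISS | VC [15]
  [2] addr=0x3f blk=15 s=1: VC-HIT | VC [11]
  [3] addr=0x2f blk=11 s=1: VC-HIT | VC [15]
  [4] addr=0x14 blk=5 s=1: MISS | VC [15, 11]
  [5] addr=0x17 blk=5 s=1: L1-HIT | VC [15, 11]
  [6] addr=0x17 blk=5 s=1: L1-HIT | VC [15, 11]
  [7] addr=0x2c blk=11 s=1: VC-HIT | VC [15, 5]
  [8] addr=0x16 blk=5 s=1: VC-HIT | VC [15, 11]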